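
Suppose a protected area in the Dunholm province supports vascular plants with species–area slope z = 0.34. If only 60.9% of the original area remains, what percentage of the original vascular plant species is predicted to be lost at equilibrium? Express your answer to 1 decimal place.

S_new/S_old = (A_new/A_old)^z = 0.609^0.34
= exp(0.34 × ln 0.609) = exp(0.34 × -0.4959) = exp(-0.1686) ≈ 0.8448
Fraction lost = 1 − 0.8448 = 0.1552

15.5%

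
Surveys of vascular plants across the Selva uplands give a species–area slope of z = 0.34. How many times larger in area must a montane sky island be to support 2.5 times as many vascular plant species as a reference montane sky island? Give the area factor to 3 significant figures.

(A₂/A₁)^0.34 = 2.5, so A₂/A₁ = 2.5^(1/0.34) = 2.5^2.941
ln(A₂/A₁) = ln 2.5 / 0.34 = 0.9163 / 0.34 = 2.6950
A₂/A₁ = e^2.6950 ≈ 14.81

14.8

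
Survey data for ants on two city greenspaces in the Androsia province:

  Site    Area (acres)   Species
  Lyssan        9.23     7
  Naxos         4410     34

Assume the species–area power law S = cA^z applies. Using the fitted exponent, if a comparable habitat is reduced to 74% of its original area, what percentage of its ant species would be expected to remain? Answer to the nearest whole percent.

z = ln(34/7) / ln(4410/9.23) = 1.5805 / 6.1692 = 0.2562
S_new/S_old = (A_new/A_old)^z = 0.74^0.2562 = exp(0.2562 × -0.3011) = 0.9258

93%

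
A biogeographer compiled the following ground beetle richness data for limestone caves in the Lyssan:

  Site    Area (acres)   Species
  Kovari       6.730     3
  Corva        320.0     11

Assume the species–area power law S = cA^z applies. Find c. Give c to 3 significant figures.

1.58

z = ln(S₂/S₁) / ln(A₂/A₁) = ln(11/3) / ln(320/6.73) = 1.2993 / 3.8617 = 0.3364
c = S₁ / A₁^z = 3 / 6.73^0.3364 = 3 / 1.899 = 1.58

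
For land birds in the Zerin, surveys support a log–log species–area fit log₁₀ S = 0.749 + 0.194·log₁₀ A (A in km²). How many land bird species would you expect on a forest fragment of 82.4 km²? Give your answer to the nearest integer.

13 species

S = 5.61 × 82.4^0.194 = 5.61 × 2.353 ≈ 13.2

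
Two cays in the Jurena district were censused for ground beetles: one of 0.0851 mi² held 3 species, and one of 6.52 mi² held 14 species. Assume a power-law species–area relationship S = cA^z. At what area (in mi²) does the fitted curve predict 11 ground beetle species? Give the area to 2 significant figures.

z = ln(14/3) / ln(6.52/0.0851) = 1.5404 / 4.3388 = 0.3550
c = 3 / 0.0851^0.3550 = 3 / 0.4169 = 7.195
A = (11/7.195)^(1/0.3550) ⇒ ln A = ln(1.529)/0.3550 = 1.1956
A = e^1.1956 ≈ 3.306 mi²

3.3 mi²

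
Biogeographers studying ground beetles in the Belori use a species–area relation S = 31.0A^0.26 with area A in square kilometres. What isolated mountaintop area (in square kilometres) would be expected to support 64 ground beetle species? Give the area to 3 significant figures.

64 = 31 × A^0.26  ⇒  A^0.26 = 64/31 = 2.065
ln A = ln(2.065) / 0.26 = 0.7249 / 0.26 = 2.7881
A = e^2.7881 ≈ 16.25 square kilometres

16.2 square kilometres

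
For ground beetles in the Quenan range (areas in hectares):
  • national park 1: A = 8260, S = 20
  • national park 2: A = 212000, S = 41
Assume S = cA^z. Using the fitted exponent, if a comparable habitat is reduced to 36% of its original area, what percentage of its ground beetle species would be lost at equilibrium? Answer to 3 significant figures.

z = ln(41/20) / ln(212000/8260) = 0.7178 / 3.2452 = 0.2212
S_new/S_old = (A_new/A_old)^z = 0.36^0.2212 = exp(0.2212 × -1.0217) = 0.7977
Fraction lost = 1 − 0.7977 = 0.2023

20.2%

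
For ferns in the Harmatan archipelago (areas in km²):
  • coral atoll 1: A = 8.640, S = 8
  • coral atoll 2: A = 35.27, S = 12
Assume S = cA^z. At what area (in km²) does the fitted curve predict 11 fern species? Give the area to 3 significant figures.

26.1 km²

z = ln(12/8) / ln(35.27/8.64) = 0.4055 / 1.4066 = 0.2883
c = 8 / 8.64^0.2883 = 8 / 1.862 = 4.297
A = (11/4.297)^(1/0.2883) ⇒ ln A = ln(2.56)/0.2883 = 3.2612
A = e^3.2612 ≈ 26.08 km²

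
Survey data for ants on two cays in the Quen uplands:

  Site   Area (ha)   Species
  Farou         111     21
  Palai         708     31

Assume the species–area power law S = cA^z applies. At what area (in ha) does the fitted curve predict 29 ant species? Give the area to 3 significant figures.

516 ha

z = ln(31/21) / ln(708/111) = 0.3895 / 1.8529 = 0.2102
c = 21 / 111^0.2102 = 21 / 2.691 = 7.804
A = (29/7.804)^(1/0.2102) ⇒ ln A = ln(3.716)/0.2102 = 6.2452
A = e^6.2452 ≈ 515.5 ha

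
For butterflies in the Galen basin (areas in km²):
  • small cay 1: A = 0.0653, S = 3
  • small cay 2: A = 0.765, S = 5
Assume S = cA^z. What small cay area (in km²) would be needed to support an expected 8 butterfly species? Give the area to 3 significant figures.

7.36 km²

z = ln(5/3) / ln(0.765/0.0653) = 0.5108 / 2.4609 = 0.2076
c = 3 / 0.0653^0.2076 = 3 / 0.5675 = 5.286
A = (8/5.286)^(1/0.2076) ⇒ ln A = ln(1.513)/0.2076 = 1.9963
A = e^1.9963 ≈ 7.362 km²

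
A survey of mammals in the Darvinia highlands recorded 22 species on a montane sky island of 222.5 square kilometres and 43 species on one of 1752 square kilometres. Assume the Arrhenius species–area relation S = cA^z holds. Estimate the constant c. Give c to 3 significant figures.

z = ln(S₂/S₁) / ln(A₂/A₁) = ln(43/22) / ln(1752/222.5) = 0.6702 / 2.0636 = 0.3248
c = S₁ / A₁^z = 22 / 222.5^0.3248 = 22 / 5.785 = 3.803

3.80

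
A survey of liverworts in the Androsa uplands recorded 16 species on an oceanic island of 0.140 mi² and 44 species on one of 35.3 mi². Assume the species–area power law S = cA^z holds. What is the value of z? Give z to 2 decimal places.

Taking logs: ln S = ln c + z ln A, so z = (ln S₂ − ln S₁)/(ln A₂ − ln A₁).
z = ln(44/16) / ln(35.3/0.14) = ln(2.75) / ln(252.1) = 1.0116 / 5.5300 = 0.1829

0.18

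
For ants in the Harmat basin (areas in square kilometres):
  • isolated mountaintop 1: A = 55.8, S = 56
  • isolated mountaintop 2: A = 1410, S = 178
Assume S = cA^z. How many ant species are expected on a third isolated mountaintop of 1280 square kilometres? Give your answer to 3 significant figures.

z = ln(178/56) / ln(1410/55.8) = 1.1564 / 3.2296 = 0.3581
c = 56 / 55.8^0.3581 = 56 / 4.221 = 13.27
S₃ = 13.27 × 1280^0.3581 = 13.27 × 12.96 ≈ 171.9

172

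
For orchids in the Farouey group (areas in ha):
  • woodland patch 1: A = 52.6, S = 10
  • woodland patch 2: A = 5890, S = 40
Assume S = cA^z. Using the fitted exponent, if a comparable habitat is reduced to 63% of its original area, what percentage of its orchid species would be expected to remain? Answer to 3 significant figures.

z = ln(40/10) / ln(5890/52.6) = 1.3863 / 4.7183 = 0.2938
S_new/S_old = (A_new/A_old)^z = 0.63^0.2938 = exp(0.2938 × -0.4620) = 0.8731

87.3%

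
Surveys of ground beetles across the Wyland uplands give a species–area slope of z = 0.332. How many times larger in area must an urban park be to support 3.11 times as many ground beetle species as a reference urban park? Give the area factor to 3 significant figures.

30.5

(A₂/A₁)^0.332 = 3.11, so A₂/A₁ = 3.11^(1/0.332) = 3.11^3.012
ln(A₂/A₁) = ln 3.11 / 0.332 = 1.1346 / 0.332 = 3.4175
A₂/A₁ = e^3.4175 ≈ 30.49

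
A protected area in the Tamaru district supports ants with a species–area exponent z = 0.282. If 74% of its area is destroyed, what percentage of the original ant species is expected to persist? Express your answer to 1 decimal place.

68.4%

S_new/S_old = (A_new/A_old)^z = 0.26^0.282
= exp(0.282 × ln 0.26) = exp(0.282 × -1.3471) = exp(-0.3799) ≈ 0.6839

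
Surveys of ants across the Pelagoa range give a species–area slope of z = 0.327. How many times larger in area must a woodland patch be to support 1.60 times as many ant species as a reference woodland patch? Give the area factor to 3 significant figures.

4.21

(A₂/A₁)^0.327 = 1.6, so A₂/A₁ = 1.6^(1/0.327) = 1.6^3.058
ln(A₂/A₁) = ln 1.6 / 0.327 = 0.4700 / 0.327 = 1.4373
A₂/A₁ = e^1.4373 ≈ 4.209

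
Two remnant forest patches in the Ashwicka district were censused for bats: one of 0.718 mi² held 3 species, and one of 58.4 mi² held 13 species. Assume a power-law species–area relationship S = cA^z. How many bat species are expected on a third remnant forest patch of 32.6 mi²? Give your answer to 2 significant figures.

11

z = ln(13/3) / ln(58.4/0.718) = 1.4663 / 4.3986 = 0.3334
c = 3 / 0.718^0.3334 = 3 / 0.8954 = 3.35
S₃ = 3.35 × 32.6^0.3334 = 3.35 × 3.195 ≈ 10.7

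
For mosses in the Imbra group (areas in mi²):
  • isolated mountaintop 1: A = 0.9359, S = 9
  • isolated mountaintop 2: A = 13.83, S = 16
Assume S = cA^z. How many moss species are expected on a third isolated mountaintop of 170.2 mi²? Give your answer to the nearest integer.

z = ln(16/9) / ln(13.83/0.9359) = 0.5754 / 2.6931 = 0.2136
c = 9 / 0.9359^0.2136 = 9 / 0.9859 = 9.128
S₃ = 9.128 × 170.2^0.2136 = 9.128 × 2.997 ≈ 27.35

27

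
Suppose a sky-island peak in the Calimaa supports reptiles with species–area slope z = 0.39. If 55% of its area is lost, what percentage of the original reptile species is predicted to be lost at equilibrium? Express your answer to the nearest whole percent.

27%

S_new/S_old = (A_new/A_old)^z = 0.45^0.39
= exp(0.39 × ln 0.45) = exp(0.39 × -0.7985) = exp(-0.3114) ≈ 0.7324
Fraction lost = 1 − 0.7324 = 0.2676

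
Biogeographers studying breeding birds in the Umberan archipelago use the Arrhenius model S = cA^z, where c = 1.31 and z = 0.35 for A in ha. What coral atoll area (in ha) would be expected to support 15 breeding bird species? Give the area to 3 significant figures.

1060 ha

15 = 1.31 × A^0.35  ⇒  A^0.35 = 15/1.31 = 11.45
ln A = ln(11.45) / 0.35 = 2.4380 / 0.35 = 6.9658
A = e^6.9658 ≈ 1060 ha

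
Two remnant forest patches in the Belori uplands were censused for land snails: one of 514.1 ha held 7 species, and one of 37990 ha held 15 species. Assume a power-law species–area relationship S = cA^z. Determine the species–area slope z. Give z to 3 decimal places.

0.177

Taking logs: ln S = ln c + z ln A, so z = (ln S₂ − ln S₁)/(ln A₂ − ln A₁).
z = ln(15/7) / ln(37990/514.1) = ln(2.143) / ln(73.9) = 0.7621 / 4.3027 = 0.1771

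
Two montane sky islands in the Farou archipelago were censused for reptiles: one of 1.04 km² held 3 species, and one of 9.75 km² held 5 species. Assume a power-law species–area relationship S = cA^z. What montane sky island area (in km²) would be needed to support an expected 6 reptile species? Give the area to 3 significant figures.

21.7 km²

z = ln(5/3) / ln(9.75/1.04) = 0.5108 / 2.2380 = 0.2282
c = 3 / 1.04^0.2282 = 3 / 1.009 = 2.973
A = (6/2.973)^(1/0.2282) ⇒ ln A = ln(2.018)/0.2282 = 3.0761
A = e^3.0761 ≈ 21.67 km²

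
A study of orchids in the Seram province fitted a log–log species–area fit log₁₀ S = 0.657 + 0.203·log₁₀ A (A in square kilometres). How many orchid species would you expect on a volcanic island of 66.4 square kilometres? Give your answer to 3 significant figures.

S = 4.539 × 66.4^0.203
ln S = ln 4.539 + 0.203 × ln 66.4 = 1.5128 + 0.203 × 4.1957 = 2.3645
S = e^2.3645 ≈ 10.64

10.6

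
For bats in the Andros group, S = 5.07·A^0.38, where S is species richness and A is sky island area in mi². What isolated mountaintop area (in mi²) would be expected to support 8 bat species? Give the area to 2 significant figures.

8 = 5.07 × A^0.38  ⇒  A^0.38 = 8/5.07 = 1.578
ln A = ln(1.578) / 0.38 = 0.4561 / 0.38 = 1.2003
A = e^1.2003 ≈ 3.321 mi²

3.3 mi²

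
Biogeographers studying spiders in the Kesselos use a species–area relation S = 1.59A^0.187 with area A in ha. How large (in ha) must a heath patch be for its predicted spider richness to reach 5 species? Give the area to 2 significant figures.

460 ha

5 = 1.59 × A^0.187  ⇒  A^0.187 = 5/1.59 = 3.145
ln A = ln(3.145) / 0.187 = 1.1457 / 0.187 = 6.1268
A = e^6.1268 ≈ 457.9 ha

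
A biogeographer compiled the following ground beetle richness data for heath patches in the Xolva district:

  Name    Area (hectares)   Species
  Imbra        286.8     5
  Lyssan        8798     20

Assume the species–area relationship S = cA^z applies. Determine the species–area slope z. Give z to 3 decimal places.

0.405

Taking logs: ln S = ln c + z ln A, so z = (ln S₂ − ln S₁)/(ln A₂ − ln A₁).
z = ln(20/5) / ln(8798/286.8) = ln(4) / ln(30.68) = 1.3863 / 3.4235 = 0.4049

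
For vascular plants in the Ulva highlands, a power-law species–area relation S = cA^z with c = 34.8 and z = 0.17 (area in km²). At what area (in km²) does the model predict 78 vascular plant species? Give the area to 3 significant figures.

78 = 34.8 × A^0.17  ⇒  A^0.17 = 78/34.8 = 2.241
ln A = ln(2.241) / 0.17 = 0.8071 / 0.17 = 4.7476
A = e^4.7476 ≈ 115.3 km²

115 km²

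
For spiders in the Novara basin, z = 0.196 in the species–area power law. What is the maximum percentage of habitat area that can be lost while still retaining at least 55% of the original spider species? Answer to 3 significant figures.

Need (A_new/A_old)^0.196 = 0.55, so A_new/A_old = 0.55^(1/0.196) = 0.55^5.102
ln(A_new/A_old) = ln 0.55 / 0.196 = -0.5978 / 0.196 = -3.0502
A_new/A_old = e^-3.0502 ≈ 0.04735
Fraction that can be lost = 1 − 0.04735 = 0.9527

95.3%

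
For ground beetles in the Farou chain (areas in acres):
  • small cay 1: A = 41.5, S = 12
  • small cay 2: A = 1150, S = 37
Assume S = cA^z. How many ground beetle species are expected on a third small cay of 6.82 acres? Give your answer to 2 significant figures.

z = ln(37/12) / ln(1150/41.5) = 1.1260 / 3.3218 = 0.3390
c = 12 / 41.5^0.3390 = 12 / 3.536 = 3.394
S₃ = 3.394 × 6.82^0.3390 = 3.394 × 1.917 ≈ 6.506

6.5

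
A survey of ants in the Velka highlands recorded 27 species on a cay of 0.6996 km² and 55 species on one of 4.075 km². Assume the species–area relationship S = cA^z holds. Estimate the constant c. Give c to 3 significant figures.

31.2

z = ln(S₂/S₁) / ln(A₂/A₁) = ln(55/27) / ln(4.075/0.6996) = 0.7115 / 1.7621 = 0.4038
c = S₁ / A₁^z = 27 / 0.6996^0.4038 = 27 / 0.8657 = 31.19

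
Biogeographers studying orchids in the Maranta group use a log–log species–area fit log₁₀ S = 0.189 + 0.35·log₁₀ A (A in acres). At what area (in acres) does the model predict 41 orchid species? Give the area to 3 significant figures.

41 = 1.545 × A^0.35  ⇒  A^0.35 = 41/1.545 = 26.53
ln A = ln(26.53) / 0.35 = 3.2784 / 0.35 = 9.3668
A = e^9.3668 ≈ 11694 acres

11700 acres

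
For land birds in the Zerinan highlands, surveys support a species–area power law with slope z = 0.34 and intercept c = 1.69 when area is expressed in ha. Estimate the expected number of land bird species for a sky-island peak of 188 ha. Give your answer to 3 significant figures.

10.0

S = 1.69 × 188^0.34 = 1.69 × 5.932 ≈ 10.03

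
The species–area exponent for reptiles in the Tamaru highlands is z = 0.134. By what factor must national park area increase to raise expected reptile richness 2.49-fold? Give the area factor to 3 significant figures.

905

(A₂/A₁)^0.134 = 2.49, so A₂/A₁ = 2.49^(1/0.134) = 2.49^7.463
ln(A₂/A₁) = ln 2.49 / 0.134 = 0.9123 / 0.134 = 6.8081
A₂/A₁ = e^6.8081 ≈ 905.1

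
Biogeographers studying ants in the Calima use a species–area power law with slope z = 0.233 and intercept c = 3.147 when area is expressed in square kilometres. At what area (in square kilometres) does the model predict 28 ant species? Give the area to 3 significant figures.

11900 square kilometres

28 = 3.147 × A^0.233  ⇒  A^0.233 = 28/3.147 = 8.897
ln A = ln(8.897) / 0.233 = 2.1858 / 0.233 = 9.3809
A = e^9.3809 ≈ 11860 square kilometres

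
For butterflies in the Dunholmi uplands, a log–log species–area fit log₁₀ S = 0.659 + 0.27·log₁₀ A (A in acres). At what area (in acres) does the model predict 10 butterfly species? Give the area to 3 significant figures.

18.3 acres

10 = 4.56 × A^0.27  ⇒  A^0.27 = 10/4.56 = 2.193
ln A = ln(2.193) / 0.27 = 0.7852 / 0.27 = 2.9081
A = e^2.9081 ≈ 18.32 acres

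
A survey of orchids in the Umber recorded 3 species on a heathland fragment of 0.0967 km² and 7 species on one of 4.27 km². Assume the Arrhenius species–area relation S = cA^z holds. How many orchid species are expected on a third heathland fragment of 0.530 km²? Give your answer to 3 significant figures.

4.39

z = ln(7/3) / ln(4.27/0.0967) = 0.8473 / 3.7878 = 0.2237
c = 3 / 0.0967^0.2237 = 3 / 0.593 = 5.059
S₃ = 5.059 × 0.53^0.2237 = 5.059 × 0.8676 ≈ 4.389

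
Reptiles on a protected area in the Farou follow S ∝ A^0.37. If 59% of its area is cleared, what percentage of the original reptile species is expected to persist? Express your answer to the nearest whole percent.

S_new/S_old = (A_new/A_old)^z = 0.41^0.37
= exp(0.37 × ln 0.41) = exp(0.37 × -0.8916) = exp(-0.3299) ≈ 0.719

72%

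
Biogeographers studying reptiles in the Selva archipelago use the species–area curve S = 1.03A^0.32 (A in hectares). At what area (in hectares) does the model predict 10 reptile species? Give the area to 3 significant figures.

1220 hectares

10 = 1.03 × A^0.32  ⇒  A^0.32 = 10/1.03 = 9.709
ln A = ln(9.709) / 0.32 = 2.2730 / 0.32 = 7.1032
A = e^7.1032 ≈ 1216 hectares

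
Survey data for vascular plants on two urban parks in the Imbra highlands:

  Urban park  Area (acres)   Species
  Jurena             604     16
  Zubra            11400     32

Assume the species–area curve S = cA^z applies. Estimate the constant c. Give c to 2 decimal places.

3.53

z = ln(S₂/S₁) / ln(A₂/A₁) = ln(32/16) / ln(11400/604) = 0.6931 / 2.9378 = 0.2359
c = S₁ / A₁^z = 16 / 604^0.2359 = 16 / 4.531 = 3.531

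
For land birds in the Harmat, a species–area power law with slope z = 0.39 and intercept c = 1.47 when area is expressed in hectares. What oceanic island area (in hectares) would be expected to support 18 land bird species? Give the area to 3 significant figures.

18 = 1.47 × A^0.39  ⇒  A^0.39 = 18/1.47 = 12.24
ln A = ln(12.24) / 0.39 = 2.5051 / 0.39 = 6.4234
A = e^6.4234 ≈ 616.1 hectares

616 hectares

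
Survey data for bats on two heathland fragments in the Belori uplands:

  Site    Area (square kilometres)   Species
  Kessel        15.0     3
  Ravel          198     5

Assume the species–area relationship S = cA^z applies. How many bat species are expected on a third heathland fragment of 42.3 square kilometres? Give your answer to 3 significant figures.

z = ln(5/3) / ln(198/15) = 0.5108 / 2.5802 = 0.1980
c = 3 / 15^0.1980 = 3 / 1.709 = 1.755
S₃ = 1.755 × 42.3^0.1980 = 1.755 × 2.099 ≈ 3.683

3.68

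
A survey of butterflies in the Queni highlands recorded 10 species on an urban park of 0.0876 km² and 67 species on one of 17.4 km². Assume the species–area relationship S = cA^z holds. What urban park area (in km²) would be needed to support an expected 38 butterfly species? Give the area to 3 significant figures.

3.59 km²

z = ln(67/10) / ln(17.4/0.0876) = 1.9021 / 5.2914 = 0.3595
c = 10 / 0.0876^0.3595 = 10 / 0.4167 = 24
A = (38/24)^(1/0.3595) ⇒ ln A = ln(1.584)/0.3595 = 1.2788
A = e^1.2788 ≈ 3.592 km²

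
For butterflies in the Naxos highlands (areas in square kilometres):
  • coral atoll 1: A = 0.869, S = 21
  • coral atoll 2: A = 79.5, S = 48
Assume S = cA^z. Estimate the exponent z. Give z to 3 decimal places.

0.183

Taking logs: ln S = ln c + z ln A, so z = (ln S₂ − ln S₁)/(ln A₂ − ln A₁).
z = ln(48/21) / ln(79.5/0.869) = ln(2.286) / ln(91.48) = 0.8267 / 4.5162 = 0.1830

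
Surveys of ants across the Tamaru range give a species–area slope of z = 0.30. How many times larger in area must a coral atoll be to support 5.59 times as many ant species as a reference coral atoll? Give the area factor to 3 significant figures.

(A₂/A₁)^0.3 = 5.59, so A₂/A₁ = 5.59^(1/0.3) = 5.59^3.333
ln(A₂/A₁) = ln 5.59 / 0.3 = 1.7210 / 0.3 = 5.7366
A₂/A₁ = e^5.7366 ≈ 310

310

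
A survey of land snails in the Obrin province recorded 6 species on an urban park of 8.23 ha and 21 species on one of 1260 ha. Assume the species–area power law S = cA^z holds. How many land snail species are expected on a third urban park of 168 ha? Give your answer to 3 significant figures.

12.7

z = ln(21/6) / ln(1260/8.23) = 1.2528 / 5.0311 = 0.2490
c = 6 / 8.23^0.2490 = 6 / 1.69 = 3.55
S₃ = 3.55 × 168^0.2490 = 3.55 × 3.582 ≈ 12.72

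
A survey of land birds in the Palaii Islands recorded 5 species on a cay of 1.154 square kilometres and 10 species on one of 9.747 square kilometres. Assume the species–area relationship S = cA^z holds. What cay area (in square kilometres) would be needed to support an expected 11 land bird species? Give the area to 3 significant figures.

13.1 square kilometres

z = ln(10/5) / ln(9.747/1.154) = 0.6931 / 2.1337 = 0.3249
c = 5 / 1.154^0.3249 = 5 / 1.048 = 4.773
A = (11/4.773)^(1/0.3249) ⇒ ln A = ln(2.305)/0.3249 = 2.5704
A = e^2.5704 ≈ 13.07 square kilometres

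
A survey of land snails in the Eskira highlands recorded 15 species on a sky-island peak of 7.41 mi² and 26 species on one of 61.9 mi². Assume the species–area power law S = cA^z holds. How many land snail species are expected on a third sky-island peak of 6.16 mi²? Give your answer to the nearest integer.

z = ln(26/15) / ln(61.9/7.41) = 0.5500 / 2.1227 = 0.2591
c = 15 / 7.41^0.2591 = 15 / 1.68 = 8.927
S₃ = 8.927 × 6.16^0.2591 = 8.927 × 1.602 ≈ 14.3

14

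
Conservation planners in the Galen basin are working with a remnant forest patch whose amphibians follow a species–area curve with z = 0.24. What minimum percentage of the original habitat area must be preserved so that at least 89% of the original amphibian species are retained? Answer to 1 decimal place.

Need (A_new/A_old)^0.24 = 0.89, so A_new/A_old = 0.89^(1/0.24) = 0.89^4.167
ln(A_new/A_old) = ln 0.89 / 0.24 = -0.1165 / 0.24 = -0.4856
A_new/A_old = e^-0.4856 ≈ 0.6154

61.5%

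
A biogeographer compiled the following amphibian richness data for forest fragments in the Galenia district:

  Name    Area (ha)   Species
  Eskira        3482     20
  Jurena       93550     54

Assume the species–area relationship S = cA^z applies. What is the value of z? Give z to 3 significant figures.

Taking logs: ln S = ln c + z ln A, so z = (ln S₂ − ln S₁)/(ln A₂ − ln A₁).
z = ln(54/20) / ln(93550/3482) = ln(2.7) / ln(26.87) = 0.9933 / 3.2909 = 0.3018

0.302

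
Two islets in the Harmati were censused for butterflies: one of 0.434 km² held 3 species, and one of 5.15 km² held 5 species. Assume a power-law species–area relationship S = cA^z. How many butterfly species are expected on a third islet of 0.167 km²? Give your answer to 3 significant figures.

2.46

z = ln(5/3) / ln(5.15/0.434) = 0.5108 / 2.4737 = 0.2065
c = 3 / 0.434^0.2065 = 3 / 0.8417 = 3.564
S₃ = 3.564 × 0.167^0.2065 = 3.564 × 0.691 ≈ 2.463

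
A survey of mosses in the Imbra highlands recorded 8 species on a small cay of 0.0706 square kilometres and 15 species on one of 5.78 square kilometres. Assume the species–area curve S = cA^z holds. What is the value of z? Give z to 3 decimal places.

0.143

Taking logs: ln S = ln c + z ln A, so z = (ln S₂ − ln S₁)/(ln A₂ − ln A₁).
z = ln(15/8) / ln(5.78/0.0706) = ln(1.875) / ln(81.87) = 0.6286 / 4.4051 = 0.1427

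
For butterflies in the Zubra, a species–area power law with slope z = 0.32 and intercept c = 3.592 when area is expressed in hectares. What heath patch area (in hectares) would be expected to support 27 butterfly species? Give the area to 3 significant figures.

546 hectares

27 = 3.592 × A^0.32  ⇒  A^0.32 = 27/3.592 = 7.517
ln A = ln(7.517) / 0.32 = 2.0171 / 0.32 = 6.3035
A = e^6.3035 ≈ 546.5 hectares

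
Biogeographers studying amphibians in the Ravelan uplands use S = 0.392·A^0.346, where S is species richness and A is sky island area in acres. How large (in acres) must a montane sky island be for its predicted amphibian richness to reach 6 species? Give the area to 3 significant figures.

2660 acres

6 = 0.392 × A^0.346  ⇒  A^0.346 = 6/0.392 = 15.31
ln A = ln(15.31) / 0.346 = 2.7283 / 0.346 = 7.8851
A = e^7.8851 ≈ 2657 acres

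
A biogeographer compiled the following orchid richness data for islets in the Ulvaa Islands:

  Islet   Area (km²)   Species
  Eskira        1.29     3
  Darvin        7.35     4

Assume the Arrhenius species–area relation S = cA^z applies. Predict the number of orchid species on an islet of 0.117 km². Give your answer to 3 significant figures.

2.02

z = ln(4/3) / ln(7.35/1.29) = 0.2877 / 1.7401 = 0.1653
c = 3 / 1.29^0.1653 = 3 / 1.043 = 2.876
S₃ = 2.876 × 0.117^0.1653 = 2.876 × 0.7014 ≈ 2.017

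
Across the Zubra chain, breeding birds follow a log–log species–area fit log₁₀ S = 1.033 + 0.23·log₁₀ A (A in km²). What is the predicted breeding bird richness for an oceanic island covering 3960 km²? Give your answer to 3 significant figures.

S = 10.79 × 3960^0.23
ln S = ln 10.79 + 0.23 × ln 3960 = 2.3786 + 0.23 × 8.2840 = 4.2839
S = e^4.2839 ≈ 72.52

72.5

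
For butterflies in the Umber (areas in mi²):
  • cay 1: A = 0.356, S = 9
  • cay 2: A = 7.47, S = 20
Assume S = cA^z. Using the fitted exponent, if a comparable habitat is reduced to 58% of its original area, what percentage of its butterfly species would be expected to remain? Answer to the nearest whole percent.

87%

z = ln(20/9) / ln(7.47/0.356) = 0.7985 / 3.0437 = 0.2623
S_new/S_old = (A_new/A_old)^z = 0.58^0.2623 = exp(0.2623 × -0.5447) = 0.8668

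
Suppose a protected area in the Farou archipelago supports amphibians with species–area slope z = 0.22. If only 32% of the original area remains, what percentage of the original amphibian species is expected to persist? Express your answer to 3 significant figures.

S_new/S_old = (A_new/A_old)^z = 0.32^0.22
= exp(0.22 × ln 0.32) = exp(0.22 × -1.1394) = exp(-0.2507) ≈ 0.7783

77.8%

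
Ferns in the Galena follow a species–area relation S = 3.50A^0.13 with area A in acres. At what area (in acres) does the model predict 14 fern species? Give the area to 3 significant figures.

42800 acres

14 = 3.5 × A^0.13  ⇒  A^0.13 = 14/3.5 = 4
ln A = ln(4) / 0.13 = 1.3863 / 0.13 = 10.6638
A = e^10.6638 ≈ 42779 acres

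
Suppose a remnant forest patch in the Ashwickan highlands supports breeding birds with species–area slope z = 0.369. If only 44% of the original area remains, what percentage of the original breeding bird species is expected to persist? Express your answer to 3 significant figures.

S_new/S_old = (A_new/A_old)^z = 0.44^0.369
= exp(0.369 × ln 0.44) = exp(0.369 × -0.8210) = exp(-0.3029) ≈ 0.7386

73.9%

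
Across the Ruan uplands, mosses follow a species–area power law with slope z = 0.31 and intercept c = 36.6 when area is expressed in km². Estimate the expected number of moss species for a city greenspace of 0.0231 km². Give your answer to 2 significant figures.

11

S = 36.6 × 0.0231^0.31 = 36.6 × 0.311 ≈ 11.38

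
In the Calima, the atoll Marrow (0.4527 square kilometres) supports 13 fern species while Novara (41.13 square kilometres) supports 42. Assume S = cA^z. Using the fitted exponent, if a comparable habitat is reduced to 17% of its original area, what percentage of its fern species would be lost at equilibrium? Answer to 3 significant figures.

36.9%

z = ln(42/13) / ln(41.13/0.4527) = 1.1727 / 4.5093 = 0.2601
S_new/S_old = (A_new/A_old)^z = 0.17^0.2601 = exp(0.2601 × -1.7720) = 0.6308
Fraction lost = 1 − 0.6308 = 0.3692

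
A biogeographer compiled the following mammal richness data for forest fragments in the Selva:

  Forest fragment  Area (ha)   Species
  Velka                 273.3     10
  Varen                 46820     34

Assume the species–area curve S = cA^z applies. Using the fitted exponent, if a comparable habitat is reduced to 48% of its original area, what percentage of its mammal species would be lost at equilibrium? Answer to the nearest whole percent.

z = ln(34/10) / ln(46820/273.3) = 1.2238 / 5.1435 = 0.2379
S_new/S_old = (A_new/A_old)^z = 0.48^0.2379 = exp(0.2379 × -0.7340) = 0.8398
Fraction lost = 1 − 0.8398 = 0.1602

16%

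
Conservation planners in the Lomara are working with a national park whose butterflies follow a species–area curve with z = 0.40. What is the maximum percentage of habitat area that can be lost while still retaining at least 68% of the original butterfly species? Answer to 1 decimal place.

Need (A_new/A_old)^0.4 = 0.68, so A_new/A_old = 0.68^(1/0.4) = 0.68^2.5
ln(A_new/A_old) = ln 0.68 / 0.4 = -0.3857 / 0.4 = -0.9642
A_new/A_old = e^-0.9642 ≈ 0.3813
Fraction that can be lost = 1 − 0.3813 = 0.6187

61.9%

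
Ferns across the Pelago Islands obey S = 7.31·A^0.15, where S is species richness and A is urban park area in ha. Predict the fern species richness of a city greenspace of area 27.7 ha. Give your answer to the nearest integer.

S = 7.31 × 27.7^0.15
ln S = ln 7.31 + 0.15 × ln 27.7 = 1.9892 + 0.15 × 3.3214 = 2.4875
S = e^2.4875 ≈ 12.03

12 species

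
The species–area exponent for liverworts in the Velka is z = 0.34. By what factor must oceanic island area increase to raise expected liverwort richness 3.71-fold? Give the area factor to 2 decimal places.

47.27

(A₂/A₁)^0.34 = 3.71, so A₂/A₁ = 3.71^(1/0.34) = 3.71^2.941
ln(A₂/A₁) = ln 3.71 / 0.34 = 1.3110 / 0.34 = 3.8560
A₂/A₁ = e^3.8560 ≈ 47.27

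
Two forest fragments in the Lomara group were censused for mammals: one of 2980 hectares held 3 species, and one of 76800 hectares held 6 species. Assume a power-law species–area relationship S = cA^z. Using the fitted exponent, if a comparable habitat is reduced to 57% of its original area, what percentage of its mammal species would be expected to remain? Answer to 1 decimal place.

z = ln(6/3) / ln(76800/2980) = 0.6931 / 3.2493 = 0.2133
S_new/S_old = (A_new/A_old)^z = 0.57^0.2133 = exp(0.2133 × -0.5621) = 0.887

88.7%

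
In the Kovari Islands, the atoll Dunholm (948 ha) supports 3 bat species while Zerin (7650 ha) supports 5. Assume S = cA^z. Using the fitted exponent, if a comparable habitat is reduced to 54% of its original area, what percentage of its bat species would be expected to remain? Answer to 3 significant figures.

z = ln(5/3) / ln(7650/948) = 0.5108 / 2.0881 = 0.2446
S_new/S_old = (A_new/A_old)^z = 0.54^0.2446 = exp(0.2446 × -0.6162) = 0.8601

86.0%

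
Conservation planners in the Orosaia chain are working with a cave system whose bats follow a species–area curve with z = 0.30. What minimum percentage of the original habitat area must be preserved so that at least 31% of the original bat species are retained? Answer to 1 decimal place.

2.0%

Need (A_new/A_old)^0.3 = 0.31, so A_new/A_old = 0.31^(1/0.3) = 0.31^3.333
ln(A_new/A_old) = ln 0.31 / 0.3 = -1.1712 / 0.3 = -3.9039
A_new/A_old = e^-3.9039 ≈ 0.02016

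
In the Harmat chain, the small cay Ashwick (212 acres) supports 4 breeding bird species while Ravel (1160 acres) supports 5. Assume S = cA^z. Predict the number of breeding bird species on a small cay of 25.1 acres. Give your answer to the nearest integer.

3

z = ln(5/4) / ln(1160/212) = 0.2231 / 1.6996 = 0.1313
c = 4 / 212^0.1313 = 4 / 2.02 = 1.98
S₃ = 1.98 × 25.1^0.1313 = 1.98 × 1.527 ≈ 3.023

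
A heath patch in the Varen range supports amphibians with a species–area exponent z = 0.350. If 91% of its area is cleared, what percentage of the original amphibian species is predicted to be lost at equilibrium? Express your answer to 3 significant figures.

56.9%

S_new/S_old = (A_new/A_old)^z = 0.09^0.35
= exp(0.35 × ln 0.09) = exp(0.35 × -2.4079) = exp(-0.8428) ≈ 0.4305
Fraction lost = 1 − 0.4305 = 0.5695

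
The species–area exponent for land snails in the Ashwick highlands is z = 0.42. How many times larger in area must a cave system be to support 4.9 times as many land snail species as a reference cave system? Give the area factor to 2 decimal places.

(A₂/A₁)^0.42 = 4.9, so A₂/A₁ = 4.9^(1/0.42) = 4.9^2.381
ln(A₂/A₁) = ln 4.9 / 0.42 = 1.5892 / 0.42 = 3.7839
A₂/A₁ = e^3.7839 ≈ 43.99

43.99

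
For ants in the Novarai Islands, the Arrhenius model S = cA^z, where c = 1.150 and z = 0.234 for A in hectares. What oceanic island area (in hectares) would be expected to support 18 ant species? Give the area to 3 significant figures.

18 = 1.15 × A^0.234  ⇒  A^0.234 = 18/1.15 = 15.65
ln A = ln(15.65) / 0.234 = 2.7506 / 0.234 = 11.7547
A = e^11.7547 ≈ 127356 hectares

127000 hectares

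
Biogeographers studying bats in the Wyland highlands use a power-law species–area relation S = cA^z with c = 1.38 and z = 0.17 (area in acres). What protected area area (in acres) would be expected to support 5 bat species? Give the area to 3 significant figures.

1940 acres

5 = 1.38 × A^0.17  ⇒  A^0.17 = 5/1.38 = 3.623
ln A = ln(3.623) / 0.17 = 1.2874 / 0.17 = 7.5727
A = e^7.5727 ≈ 1944 acres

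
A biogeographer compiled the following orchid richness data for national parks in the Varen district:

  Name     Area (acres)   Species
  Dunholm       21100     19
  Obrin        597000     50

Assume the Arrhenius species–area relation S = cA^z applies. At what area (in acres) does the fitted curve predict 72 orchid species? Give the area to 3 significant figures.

2100000 acres

z = ln(50/19) / ln(597000/21100) = 0.9676 / 3.3426 = 0.2895
c = 19 / 21100^0.2895 = 19 / 17.85 = 1.064
A = (72/1.064)^(1/0.2895) ⇒ ln A = ln(67.66)/0.2895 = 14.5594
A = e^14.5594 ≈ 2104060 acres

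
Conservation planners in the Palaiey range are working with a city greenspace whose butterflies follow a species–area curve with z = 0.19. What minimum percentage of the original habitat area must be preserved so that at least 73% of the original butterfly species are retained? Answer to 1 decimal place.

19.1%

Need (A_new/A_old)^0.19 = 0.73, so A_new/A_old = 0.73^(1/0.19) = 0.73^5.263
ln(A_new/A_old) = ln 0.73 / 0.19 = -0.3147 / 0.19 = -1.6564
A_new/A_old = e^-1.6564 ≈ 0.1908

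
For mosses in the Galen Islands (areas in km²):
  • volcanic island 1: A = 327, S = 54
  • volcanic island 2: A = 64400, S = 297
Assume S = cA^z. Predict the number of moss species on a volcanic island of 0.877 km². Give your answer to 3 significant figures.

z = ln(297/54) / ln(64400/327) = 1.7047 / 5.2829 = 0.3227
c = 54 / 327^0.3227 = 54 / 6.478 = 8.336
S₃ = 8.336 × 0.877^0.3227 = 8.336 × 0.9585 ≈ 7.991

7.99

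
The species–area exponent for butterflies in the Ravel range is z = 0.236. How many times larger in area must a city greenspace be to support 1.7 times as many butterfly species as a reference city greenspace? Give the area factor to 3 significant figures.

9.47

(A₂/A₁)^0.236 = 1.7, so A₂/A₁ = 1.7^(1/0.236) = 1.7^4.237
ln(A₂/A₁) = ln 1.7 / 0.236 = 0.5306 / 0.236 = 2.2484
A₂/A₁ = e^2.2484 ≈ 9.473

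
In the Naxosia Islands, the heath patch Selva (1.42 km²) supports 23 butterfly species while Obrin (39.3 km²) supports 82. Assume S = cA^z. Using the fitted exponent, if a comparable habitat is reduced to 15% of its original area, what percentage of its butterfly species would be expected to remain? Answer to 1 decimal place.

48.4%

z = ln(82/23) / ln(39.3/1.42) = 1.2712 / 3.3206 = 0.3828
S_new/S_old = (A_new/A_old)^z = 0.15^0.3828 = exp(0.3828 × -1.8971) = 0.4837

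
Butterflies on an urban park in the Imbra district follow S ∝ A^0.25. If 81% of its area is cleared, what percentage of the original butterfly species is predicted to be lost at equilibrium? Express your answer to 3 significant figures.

S_new/S_old = (A_new/A_old)^z = 0.19^0.25
= exp(0.25 × ln 0.19) = exp(0.25 × -1.6607) = exp(-0.4152) ≈ 0.6602
Fraction lost = 1 − 0.6602 = 0.3398

34.0%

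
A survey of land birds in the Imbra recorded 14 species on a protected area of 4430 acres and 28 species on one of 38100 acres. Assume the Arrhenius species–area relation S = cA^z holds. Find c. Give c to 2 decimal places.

0.94

z = ln(S₂/S₁) / ln(A₂/A₁) = ln(28/14) / ln(38100/4430) = 0.6931 / 2.1518 = 0.3221
c = S₁ / A₁^z = 14 / 4430^0.3221 = 14 / 14.95 = 0.9366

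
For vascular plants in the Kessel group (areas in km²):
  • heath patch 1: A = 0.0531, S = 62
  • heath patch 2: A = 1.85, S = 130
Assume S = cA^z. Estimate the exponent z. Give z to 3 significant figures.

0.209

Taking logs: ln S = ln c + z ln A, so z = (ln S₂ − ln S₁)/(ln A₂ − ln A₁).
z = ln(130/62) / ln(1.85/0.0531) = ln(2.097) / ln(34.84) = 0.7404 / 3.5508 = 0.2085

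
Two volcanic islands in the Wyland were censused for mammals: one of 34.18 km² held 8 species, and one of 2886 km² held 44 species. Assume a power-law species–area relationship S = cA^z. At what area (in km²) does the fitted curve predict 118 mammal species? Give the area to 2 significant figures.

38000 km²

z = ln(44/8) / ln(2886/34.18) = 1.7047 / 4.4360 = 0.3843
c = 8 / 34.18^0.3843 = 8 / 3.885 = 2.059
A = (118/2.059)^(1/0.3843) ⇒ ln A = ln(57.31)/0.3843 = 10.5346
A = e^10.5346 ≈ 37595 km²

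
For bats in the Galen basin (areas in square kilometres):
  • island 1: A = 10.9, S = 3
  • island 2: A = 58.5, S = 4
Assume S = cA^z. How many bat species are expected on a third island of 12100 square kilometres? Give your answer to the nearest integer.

10

z = ln(4/3) / ln(58.5/10.9) = 0.2877 / 1.6803 = 0.1712
c = 3 / 10.9^0.1712 = 3 / 1.505 = 1.993
S₃ = 1.993 × 12100^0.1712 = 1.993 × 5.001 ≈ 9.966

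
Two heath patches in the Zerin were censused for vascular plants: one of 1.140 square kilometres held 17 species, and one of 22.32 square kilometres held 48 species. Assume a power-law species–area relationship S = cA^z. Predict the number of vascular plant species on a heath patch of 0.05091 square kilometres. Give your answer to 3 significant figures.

z = ln(48/17) / ln(22.32/1.14) = 1.0380 / 2.9745 = 0.3490
c = 17 / 1.14^0.3490 = 17 / 1.047 = 16.24
S₃ = 16.24 × 0.05091^0.3490 = 16.24 × 0.3538 ≈ 5.745

5.75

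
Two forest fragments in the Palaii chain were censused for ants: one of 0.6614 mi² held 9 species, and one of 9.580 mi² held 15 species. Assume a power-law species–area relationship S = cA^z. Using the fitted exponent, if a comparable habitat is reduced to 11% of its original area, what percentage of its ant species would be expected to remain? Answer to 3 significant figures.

65.6%

z = ln(15/9) / ln(9.58/0.6614) = 0.5108 / 2.6731 = 0.1911
S_new/S_old = (A_new/A_old)^z = 0.11^0.1911 = exp(0.1911 × -2.2073) = 0.6559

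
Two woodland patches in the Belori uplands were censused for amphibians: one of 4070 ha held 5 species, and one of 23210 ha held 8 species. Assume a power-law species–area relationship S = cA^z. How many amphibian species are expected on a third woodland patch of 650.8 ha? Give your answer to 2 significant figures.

z = ln(8/5) / ln(23210/4070) = 0.4700 / 1.7409 = 0.2700
c = 5 / 4070^0.2700 = 5 / 9.429 = 0.5303
S₃ = 0.5303 × 650.8^0.2700 = 0.5303 × 5.748 ≈ 3.048

3.0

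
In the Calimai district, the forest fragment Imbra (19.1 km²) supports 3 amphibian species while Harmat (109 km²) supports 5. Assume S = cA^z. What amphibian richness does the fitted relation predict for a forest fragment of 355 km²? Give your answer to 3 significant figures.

7.07

z = ln(5/3) / ln(109/19.1) = 0.5108 / 1.7417 = 0.2933
c = 3 / 19.1^0.2933 = 3 / 2.375 = 1.263
S₃ = 1.263 × 355^0.2933 = 1.263 × 5.597 ≈ 7.069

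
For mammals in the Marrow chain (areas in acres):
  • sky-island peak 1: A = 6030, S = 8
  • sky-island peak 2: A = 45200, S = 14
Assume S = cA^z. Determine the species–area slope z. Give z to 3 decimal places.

Taking logs: ln S = ln c + z ln A, so z = (ln S₂ − ln S₁)/(ln A₂ − ln A₁).
z = ln(14/8) / ln(45200/6030) = ln(1.75) / ln(7.496) = 0.5596 / 2.0144 = 0.2778

0.278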